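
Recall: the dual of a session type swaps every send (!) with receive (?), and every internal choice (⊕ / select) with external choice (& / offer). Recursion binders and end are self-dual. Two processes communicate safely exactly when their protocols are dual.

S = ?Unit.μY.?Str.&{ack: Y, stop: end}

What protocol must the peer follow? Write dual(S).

!Unit.μY.!Str.⊕{ack: Y, stop: end}

?Unit ↦ !Unit
  μY ↦ μY  (rec unchanged)
    ?Str ↦ !Str
      &{ack,stop} ↦ ⊕{ack,stop}  (offer→select)
        [ack]
          Y ↦ Y
        [stop]
          end ↦ end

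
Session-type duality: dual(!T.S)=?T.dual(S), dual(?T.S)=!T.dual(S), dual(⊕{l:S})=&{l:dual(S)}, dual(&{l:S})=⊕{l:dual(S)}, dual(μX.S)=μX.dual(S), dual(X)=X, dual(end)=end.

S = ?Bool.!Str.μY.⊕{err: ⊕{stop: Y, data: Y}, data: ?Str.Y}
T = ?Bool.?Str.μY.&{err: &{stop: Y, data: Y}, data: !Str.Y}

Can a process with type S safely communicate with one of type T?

?Bool vs ?Bool  ✗ same direction on both sides — not dual

NO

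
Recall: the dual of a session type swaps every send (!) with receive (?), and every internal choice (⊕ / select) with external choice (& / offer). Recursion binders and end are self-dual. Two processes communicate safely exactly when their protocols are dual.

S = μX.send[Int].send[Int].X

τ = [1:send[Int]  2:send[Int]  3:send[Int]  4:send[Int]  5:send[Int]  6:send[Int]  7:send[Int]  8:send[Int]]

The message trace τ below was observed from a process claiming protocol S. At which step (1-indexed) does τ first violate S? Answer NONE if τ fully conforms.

[1] send[Int]  match  residual = send[Int].μX.…
[2] send[Int]  match  residual = μX.…
[3] send[Int]  match  residual = send[Int].μX.…
[4] send[Int]  match  residual = μX.…
[5] send[Int]  match  residual = send[Int].μX.…
[6] send[Int]  match  residual = μX.…
[7] send[Int]  match  residual = send[Int].μX.…
[8] send[Int]  match  residual = μX.…
τ conforms to S (length 8)

NONE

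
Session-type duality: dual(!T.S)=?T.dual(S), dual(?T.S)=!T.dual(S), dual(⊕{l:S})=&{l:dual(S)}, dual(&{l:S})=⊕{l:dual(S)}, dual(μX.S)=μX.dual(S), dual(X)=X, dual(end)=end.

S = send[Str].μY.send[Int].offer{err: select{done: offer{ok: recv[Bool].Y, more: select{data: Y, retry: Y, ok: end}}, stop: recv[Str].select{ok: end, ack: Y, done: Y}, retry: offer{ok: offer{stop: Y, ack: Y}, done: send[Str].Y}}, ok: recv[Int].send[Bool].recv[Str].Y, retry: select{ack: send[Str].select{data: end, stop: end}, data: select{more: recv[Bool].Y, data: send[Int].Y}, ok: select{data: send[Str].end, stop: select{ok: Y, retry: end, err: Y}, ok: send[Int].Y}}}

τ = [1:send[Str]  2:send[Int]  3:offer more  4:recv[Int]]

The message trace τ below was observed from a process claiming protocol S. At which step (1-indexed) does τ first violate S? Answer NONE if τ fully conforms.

3

@1 send[Str]  match  now at μY.…
@2 send[Int]  match  now at offer{err: select{done: offer{ok: recv[Bool].μY.…, more: select{data: μY.…, retry: μY.…, ok: end}}, stop: recv[Str].select{ok: end, ack: μY.…, done: μY.…}, retry: offer{ok: offer{stop: μY.…, ack: μY.…}, done: send[Str].μY.…}}, ok: recv[Int].send[Bool].recv[Str].μY.…, retry: select{ack: send[Str].select{data: end, stop: end}, data: select{more: recv[Bool].μY.…, data: send[Int].μY.…}, ok: select{data: send[Str].end, stop: select{ok: μY.…, retry: end, err: μY.…}, ok: send[Int].μY.…}}}
@3 got offer more, protocol expects offer err or offer ok or offer retry  ✗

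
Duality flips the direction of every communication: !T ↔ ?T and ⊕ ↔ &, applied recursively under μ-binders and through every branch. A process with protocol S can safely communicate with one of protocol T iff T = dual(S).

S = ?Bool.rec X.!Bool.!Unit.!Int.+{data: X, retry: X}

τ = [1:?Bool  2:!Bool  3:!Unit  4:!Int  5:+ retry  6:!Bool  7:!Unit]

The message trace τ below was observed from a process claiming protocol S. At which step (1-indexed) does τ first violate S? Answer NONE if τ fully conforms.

[1] ?Bool  match  state: rec X.…
[2] !Bool  match  state: !Unit.!Int.+{data: rec X.…, retry: rec X.…}
[3] !Unit  match  state: !Int.+{data: rec X.…, retry: rec X.…}
[4] !Int  match  state: +{data: rec X.…, retry: rec X.…}
[5] + retry  match  state: rec X.…
[6] !Bool  match  state: !Unit.!Int.+{data: rec X.…, retry: rec X.…}
[7] !Unit  match  state: !Int.+{data: rec X.…, retry: rec X.…}
τ conforms to S (length 7)

NONE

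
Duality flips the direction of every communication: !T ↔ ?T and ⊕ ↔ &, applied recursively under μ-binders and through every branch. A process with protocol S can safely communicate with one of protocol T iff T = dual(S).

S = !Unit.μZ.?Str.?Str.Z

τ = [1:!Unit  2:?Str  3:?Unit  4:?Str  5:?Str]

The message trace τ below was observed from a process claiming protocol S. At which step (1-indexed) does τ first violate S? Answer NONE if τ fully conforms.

3

step 1: !Unit  ok  now at μZ.…
step 2: ?Str  ok  now at ?Str.μZ.…
step 3: got ?Unit, protocol expects ?Str  ✗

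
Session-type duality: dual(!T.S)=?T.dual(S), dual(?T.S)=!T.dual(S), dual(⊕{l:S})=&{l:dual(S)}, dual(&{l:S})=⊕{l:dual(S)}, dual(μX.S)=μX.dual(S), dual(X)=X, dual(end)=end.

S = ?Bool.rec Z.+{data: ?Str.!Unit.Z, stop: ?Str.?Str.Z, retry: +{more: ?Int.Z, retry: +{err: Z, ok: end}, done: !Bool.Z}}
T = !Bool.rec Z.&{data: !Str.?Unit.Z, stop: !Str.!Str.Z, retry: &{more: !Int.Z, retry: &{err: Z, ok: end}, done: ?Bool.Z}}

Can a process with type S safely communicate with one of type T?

?Bool ‖ !Bool  match
  rec Z ‖ rec Z  match (rec unchanged)
    +{data,stop,retry} ‖ &{data,stop,retry}  match labels match
      [data]
        ?Str ‖ !Str  match
          !Unit ‖ ?Unit  match
            Z ‖ Z  match
      [stop]
        ?Str ‖ !Str  match
          ?Str ‖ !Str  match
            Z ‖ Z  match
      [retry]
        +{more,retry,done} ‖ &{more,retry,done}  match labels match
          [more]
            ?Int ‖ !Int  match
              Z ‖ Z  match
          [retry]
            +{err,ok} ‖ &{err,ok}  match labels match
              [err]
                Z ‖ Z  match
              [ok]
                end ‖ end  match
          [done]
            !Bool ‖ ?Bool  match
              Z ‖ Z  match

YES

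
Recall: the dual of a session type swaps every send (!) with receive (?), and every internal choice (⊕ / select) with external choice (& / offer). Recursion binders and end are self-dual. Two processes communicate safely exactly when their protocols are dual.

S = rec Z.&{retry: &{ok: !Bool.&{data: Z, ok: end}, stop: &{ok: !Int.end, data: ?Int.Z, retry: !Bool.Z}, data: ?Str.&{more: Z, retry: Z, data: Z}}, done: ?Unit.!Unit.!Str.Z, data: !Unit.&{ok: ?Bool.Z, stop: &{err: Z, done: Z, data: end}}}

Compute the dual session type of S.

rec Z.+{retry: +{ok: ?Bool.+{data: Z, ok: end}, stop: +{ok: ?Int.end, data: !Int.Z, retry: ?Bool.Z}, data: !Str.+{more: Z, retry: Z, data: Z}}, done: !Unit.?Unit.?Str.Z, data: ?Unit.+{ok: !Bool.Z, stop: +{err: Z, done: Z, data: end}}}

rec Z → rec Z  (rec unchanged)
  &{retry,done,data} → +{retry,done,data}  (external→internal)
    [retry]
      &{ok,stop,data} → +{ok,stop,data}  (external→internal)
        [ok]
          !Bool → ?Bool
            &{data,ok} → +{data,ok}  (external→internal)
              [data]
                dual(Z) = Z
              [ok]
                dual(end) = end
        [stop]
          &{ok,data,retry} → +{ok,data,retry}  (external→internal)
            [ok]
              !Int → ?Int
                dual(end) = end
            [data]
              ?Int → !Int
                dual(Z) = Z
            [retry]
              !Bool → ?Bool
                dual(Z) = Z
        [data]
          ?Str → !Str
            &{more,retry,data} → +{more,retry,data}  (external→internal)
              [more]
                dual(Z) = Z
              [retry]
                dual(Z) = Z
              [data]
                dual(Z) = Z
    [done]
      ?Unit → !Unit
        !Unit → ?Unit
          !Str → ?Str
            dual(Z) = Z
    [data]
      !Unit → ?Unit
        &{ok,stop} → +{ok,stop}  (external→internal)
          [ok]
            ?Bool → !Bool
              dual(Z) = Z
          [stop]
            &{err,done,data} → +{err,done,data}  (external→internal)
              [err]
                dual(Z) = Z
              [done]
                dual(Z) = Z
              [data]
                dual(end) = end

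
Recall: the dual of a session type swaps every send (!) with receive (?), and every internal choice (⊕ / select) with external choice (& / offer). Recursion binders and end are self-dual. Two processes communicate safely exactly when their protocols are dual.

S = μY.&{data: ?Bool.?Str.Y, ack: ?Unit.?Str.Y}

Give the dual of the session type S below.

μY ↦ μY  (μ self-dual)
  &{data,ack} ↦ ⊕{data,ack}  (&→⊕)
    • data:
      ?Bool ↦ !Bool
        ?Str ↦ !Str
          Y ↦ Y
    • ack:
      ?Unit ↦ !Unit
        ?Str ↦ !Str
          Y ↦ Y

μY.⊕{data: !Bool.!Str.Y, ack: !Unit.!Str.Y}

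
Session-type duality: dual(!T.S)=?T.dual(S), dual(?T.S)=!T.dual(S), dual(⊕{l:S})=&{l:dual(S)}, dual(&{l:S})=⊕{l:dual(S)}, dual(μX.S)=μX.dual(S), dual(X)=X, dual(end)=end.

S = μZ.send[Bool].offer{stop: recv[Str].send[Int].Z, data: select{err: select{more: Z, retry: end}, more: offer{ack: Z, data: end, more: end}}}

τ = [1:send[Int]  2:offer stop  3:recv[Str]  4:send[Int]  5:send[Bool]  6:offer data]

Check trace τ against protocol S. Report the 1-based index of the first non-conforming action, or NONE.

step 1: got send[Int], protocol expects send[Bool]  ✗

1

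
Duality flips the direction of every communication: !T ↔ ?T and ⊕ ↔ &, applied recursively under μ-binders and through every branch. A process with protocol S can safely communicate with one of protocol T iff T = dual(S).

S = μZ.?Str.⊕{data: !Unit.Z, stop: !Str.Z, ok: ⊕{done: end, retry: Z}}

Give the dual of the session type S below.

μZ.!Str.&{data: ?Unit.Z, stop: ?Str.Z, ok: &{done: end, retry: Z}}

μZ → μZ  (rec unchanged)
  ?Str → !Str
    ⊕{data,stop,ok} → &{data,stop,ok}  (internal→external)
      • data:
        !Unit → ?Unit
          dual(Z) = Z
      • stop:
        !Str → ?Str
          dual(Z) = Z
      • ok:
        ⊕{done,retry} → &{done,retry}  (internal→external)
          • done:
            dual(end) = end
          • retry:
            dual(Z) = Z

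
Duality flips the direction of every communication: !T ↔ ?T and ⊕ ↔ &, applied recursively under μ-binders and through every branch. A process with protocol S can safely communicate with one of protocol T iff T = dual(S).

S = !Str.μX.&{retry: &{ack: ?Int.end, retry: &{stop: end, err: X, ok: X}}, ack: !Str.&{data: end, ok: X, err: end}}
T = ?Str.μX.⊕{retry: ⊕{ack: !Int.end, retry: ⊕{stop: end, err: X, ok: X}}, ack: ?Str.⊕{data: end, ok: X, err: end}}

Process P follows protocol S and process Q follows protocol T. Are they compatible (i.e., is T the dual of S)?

!Str | ?Str  ok
  μX | μX  ok (μ self-dual)
    &{retry,ack} | ⊕{retry,ack}  ok label sets agree
      [retry]
        &{ack,retry} | ⊕{ack,retry}  ok label sets agree
          [ack]
            ?Int | !Int  ok
              end | end  ok
          [retry]
            &{stop,err,ok} | ⊕{stop,err,ok}  ok label sets agree
              [stop]
                end | end  ok
              [err]
                X | X  ok
              [ok]
                X | X  ok
      [ack]
        !Str | ?Str  ok
          &{data,ok,err} | ⊕{data,ok,err}  ok label sets agree
            [data]
              end | end  ok
            [ok]
              X | X  ok
            [err]
              end | end  ok

YES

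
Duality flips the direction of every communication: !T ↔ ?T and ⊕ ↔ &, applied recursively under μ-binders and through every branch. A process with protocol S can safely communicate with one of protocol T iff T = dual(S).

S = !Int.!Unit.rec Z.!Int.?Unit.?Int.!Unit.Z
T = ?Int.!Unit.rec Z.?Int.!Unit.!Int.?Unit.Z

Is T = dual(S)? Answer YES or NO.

NO

!Int ‖ ?Int  ✓
  !Unit ‖ !Unit  ✗ same direction on both sides — not dual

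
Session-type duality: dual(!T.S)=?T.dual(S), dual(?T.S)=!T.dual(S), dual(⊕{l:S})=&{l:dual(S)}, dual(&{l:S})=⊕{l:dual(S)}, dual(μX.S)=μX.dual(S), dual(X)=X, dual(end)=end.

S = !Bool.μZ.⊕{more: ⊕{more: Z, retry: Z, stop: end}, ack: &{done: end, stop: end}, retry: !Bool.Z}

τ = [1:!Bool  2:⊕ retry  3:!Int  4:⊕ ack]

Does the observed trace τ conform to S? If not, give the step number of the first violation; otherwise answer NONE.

@1 !Bool  ok  state: μZ.…
@2 ⊕ retry  ok  state: !Bool.μZ.…
@3 got !Int, protocol expects !Bool  ✗

3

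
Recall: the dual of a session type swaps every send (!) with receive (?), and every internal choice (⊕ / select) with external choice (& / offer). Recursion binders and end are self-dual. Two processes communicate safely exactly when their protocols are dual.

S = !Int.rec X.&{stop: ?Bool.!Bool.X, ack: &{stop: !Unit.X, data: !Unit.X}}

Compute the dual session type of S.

?Int.rec X.+{stop: !Bool.?Bool.X, ack: +{stop: ?Unit.X, data: ?Unit.X}}

!Int = ?Int
  rec X = rec X  (rec unchanged)
    &{stop,ack} = +{stop,ack}  (&→⊕)
      [stop]
        ?Bool = !Bool
          !Bool = ?Bool
            X self-dual
      [ack]
        &{stop,data} = +{stop,data}  (&→⊕)
          [stop]
            !Unit = ?Unit
              X self-dual
          [data]
            !Unit = ?Unit
              X self-dual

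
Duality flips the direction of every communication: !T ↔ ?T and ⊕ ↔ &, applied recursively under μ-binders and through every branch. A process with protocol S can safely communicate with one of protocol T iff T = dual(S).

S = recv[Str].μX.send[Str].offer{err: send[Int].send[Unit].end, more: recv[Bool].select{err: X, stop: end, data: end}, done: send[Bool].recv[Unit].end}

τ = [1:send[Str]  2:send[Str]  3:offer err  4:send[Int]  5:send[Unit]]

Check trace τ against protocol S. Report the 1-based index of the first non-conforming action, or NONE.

1

@1 got send[Str], protocol expects recv[Str]  ✗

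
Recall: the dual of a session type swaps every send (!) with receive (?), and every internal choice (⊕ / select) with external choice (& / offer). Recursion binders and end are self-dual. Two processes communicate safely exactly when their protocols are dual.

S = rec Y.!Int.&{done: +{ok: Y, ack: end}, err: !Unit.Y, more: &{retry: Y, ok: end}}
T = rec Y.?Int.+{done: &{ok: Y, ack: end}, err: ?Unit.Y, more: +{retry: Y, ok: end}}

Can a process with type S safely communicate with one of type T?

YES

rec Y | rec Y  ✓ (μ self-dual)
  !Int | ?Int  ✓
    &{done,err,more} | +{done,err,more}  ✓ same labels
      case done:
        +{ok,ack} | &{ok,ack}  ✓ same labels
          case ok:
            Y | Y  ✓
          case ack:
            end | end  ✓
      case err:
        !Unit | ?Unit  ✓
          Y | Y  ✓
      case more:
        &{retry,ok} | +{retry,ok}  ✓ same labels
          case retry:
            Y | Y  ✓
          case ok:
            end | end  ✓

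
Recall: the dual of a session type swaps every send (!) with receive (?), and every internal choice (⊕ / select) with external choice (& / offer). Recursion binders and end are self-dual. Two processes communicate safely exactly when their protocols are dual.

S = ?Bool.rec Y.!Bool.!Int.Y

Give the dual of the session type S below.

!Bool.rec Y.?Bool.?Int.Y

?Bool = !Bool
  rec Y = rec Y  (μ self-dual)
    !Bool = ?Bool
      !Int = ?Int
        Y self-dual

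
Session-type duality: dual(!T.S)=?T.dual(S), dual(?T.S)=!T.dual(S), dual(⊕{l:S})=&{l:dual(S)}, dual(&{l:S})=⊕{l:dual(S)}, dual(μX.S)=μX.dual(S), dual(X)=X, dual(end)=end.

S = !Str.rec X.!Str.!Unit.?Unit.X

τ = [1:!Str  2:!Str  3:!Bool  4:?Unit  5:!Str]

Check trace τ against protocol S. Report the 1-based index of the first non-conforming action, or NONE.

3

@1 !Str  match  state: rec X.…
@2 !Str  match  state: !Unit.?Unit.rec X.…
@3 got !Bool, protocol expects !Unit  ✗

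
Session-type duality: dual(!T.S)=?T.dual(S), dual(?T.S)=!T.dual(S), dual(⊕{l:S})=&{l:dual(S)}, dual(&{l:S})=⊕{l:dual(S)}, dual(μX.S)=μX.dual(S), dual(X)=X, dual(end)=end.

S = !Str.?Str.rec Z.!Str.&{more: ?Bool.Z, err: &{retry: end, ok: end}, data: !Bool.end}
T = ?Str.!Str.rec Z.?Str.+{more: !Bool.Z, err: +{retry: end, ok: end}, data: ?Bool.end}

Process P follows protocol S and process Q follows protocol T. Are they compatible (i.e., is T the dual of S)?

YES

!Str ‖ ?Str  ✓
  ?Str ‖ !Str  ✓
    rec Z ‖ rec Z  ✓ (rec unchanged)
      !Str ‖ ?Str  ✓
        &{more,err,data} ‖ +{more,err,data}  ✓ same labels
          • more:
            ?Bool ‖ !Bool  ✓
              Z ‖ Z  ✓
          • err:
            &{retry,ok} ‖ +{retry,ok}  ✓ same labels
              • retry:
                end ‖ end  ✓
              • ok:
                end ‖ end  ✓
          • data:
            !Bool ‖ ?Bool  ✓
              end ‖ end  ✓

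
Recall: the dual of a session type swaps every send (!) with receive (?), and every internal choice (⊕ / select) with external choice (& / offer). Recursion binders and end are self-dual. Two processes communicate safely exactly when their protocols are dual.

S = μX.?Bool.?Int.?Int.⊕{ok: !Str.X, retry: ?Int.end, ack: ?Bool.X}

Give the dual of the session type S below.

μX ↦ μX  (μ self-dual)
  ?Bool ↦ !Bool
    ?Int ↦ !Int
      ?Int ↦ !Int
        ⊕{ok,retry,ack} ↦ &{ok,retry,ack}  (⊕→&)
          case ok:
            !Str ↦ ?Str
              X self-dual
          case retry:
            ?Int ↦ !Int
              end self-dual
          case ack:
            ?Bool ↦ !Bool
              X self-dual

μX.!Bool.!Int.!Int.&{ok: ?Str.X, retry: !Int.end, ack: !Bool.X}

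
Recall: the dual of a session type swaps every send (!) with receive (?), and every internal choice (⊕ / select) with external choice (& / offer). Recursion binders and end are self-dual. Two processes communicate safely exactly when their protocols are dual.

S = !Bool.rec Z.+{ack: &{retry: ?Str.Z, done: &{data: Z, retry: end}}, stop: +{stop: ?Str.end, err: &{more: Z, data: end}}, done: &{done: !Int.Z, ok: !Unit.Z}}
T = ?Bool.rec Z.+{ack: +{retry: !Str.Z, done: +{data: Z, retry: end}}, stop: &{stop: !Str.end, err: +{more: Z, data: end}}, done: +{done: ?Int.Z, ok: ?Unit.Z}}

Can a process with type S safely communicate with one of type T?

NO

!Bool vs ?Bool  ok
  rec Z vs rec Z  ok (binder kept)
    +{ack,stop,done} vs +{ack,stop,done}  ✗ choice polarity not flipped — not dual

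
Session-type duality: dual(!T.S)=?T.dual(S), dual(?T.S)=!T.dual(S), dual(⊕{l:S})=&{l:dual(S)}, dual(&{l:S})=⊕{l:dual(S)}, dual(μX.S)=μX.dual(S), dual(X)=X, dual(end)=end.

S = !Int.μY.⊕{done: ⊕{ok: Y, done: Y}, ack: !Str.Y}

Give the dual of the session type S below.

?Int.μY.&{done: &{ok: Y, done: Y}, ack: ?Str.Y}

!Int → ?Int
  μY → μY  (μ self-dual)
    ⊕{done,ack} → &{done,ack}  (internal→external)
      case done:
        ⊕{ok,done} → &{ok,done}  (internal→external)
          case ok:
            Y ↦ Y
          case done:
            Y ↦ Y
      case ack:
        !Str → ?Str
          Y ↦ Y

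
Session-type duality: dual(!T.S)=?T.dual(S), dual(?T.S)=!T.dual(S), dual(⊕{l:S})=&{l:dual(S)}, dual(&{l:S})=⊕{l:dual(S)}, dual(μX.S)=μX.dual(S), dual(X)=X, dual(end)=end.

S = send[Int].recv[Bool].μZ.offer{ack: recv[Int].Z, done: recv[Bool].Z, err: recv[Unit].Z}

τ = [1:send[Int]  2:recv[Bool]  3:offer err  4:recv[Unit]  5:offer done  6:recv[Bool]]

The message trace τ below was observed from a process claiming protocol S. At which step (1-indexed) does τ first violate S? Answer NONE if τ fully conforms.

step 1: send[Int]  ok  state: recv[Bool].μZ.…
step 2: recv[Bool]  ok  state: μZ.…
step 3: offer err  ok  state: recv[Unit].μZ.…
step 4: recv[Unit]  ok  state: μZ.…
step 5: offer done  ok  state: recv[Bool].μZ.…
step 6: recv[Bool]  ok  state: μZ.…
all 6 steps conform

NONE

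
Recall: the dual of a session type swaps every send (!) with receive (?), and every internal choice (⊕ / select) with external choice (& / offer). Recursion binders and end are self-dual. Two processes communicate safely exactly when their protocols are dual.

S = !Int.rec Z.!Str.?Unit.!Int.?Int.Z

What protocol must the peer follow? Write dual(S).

?Int.rec Z.?Str.!Unit.?Int.!Int.Z

!Int → ?Int
  rec Z → rec Z  (rec unchanged)
    !Str → ?Str
      ?Unit → !Unit
        !Int → ?Int
          ?Int → !Int
            dual(Z) = Z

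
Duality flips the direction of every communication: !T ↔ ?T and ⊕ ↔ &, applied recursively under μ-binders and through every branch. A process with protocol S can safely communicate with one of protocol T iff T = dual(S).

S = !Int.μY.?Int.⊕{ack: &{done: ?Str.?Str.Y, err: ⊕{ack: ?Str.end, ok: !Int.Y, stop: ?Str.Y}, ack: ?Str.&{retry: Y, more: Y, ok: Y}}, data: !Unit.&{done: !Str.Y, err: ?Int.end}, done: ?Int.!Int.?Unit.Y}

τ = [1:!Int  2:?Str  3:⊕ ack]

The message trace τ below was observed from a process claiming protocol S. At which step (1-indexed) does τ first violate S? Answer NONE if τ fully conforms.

[1] !Int  match  residual = μY.…
[2] got ?Str, protocol expects ?Int  ✗

2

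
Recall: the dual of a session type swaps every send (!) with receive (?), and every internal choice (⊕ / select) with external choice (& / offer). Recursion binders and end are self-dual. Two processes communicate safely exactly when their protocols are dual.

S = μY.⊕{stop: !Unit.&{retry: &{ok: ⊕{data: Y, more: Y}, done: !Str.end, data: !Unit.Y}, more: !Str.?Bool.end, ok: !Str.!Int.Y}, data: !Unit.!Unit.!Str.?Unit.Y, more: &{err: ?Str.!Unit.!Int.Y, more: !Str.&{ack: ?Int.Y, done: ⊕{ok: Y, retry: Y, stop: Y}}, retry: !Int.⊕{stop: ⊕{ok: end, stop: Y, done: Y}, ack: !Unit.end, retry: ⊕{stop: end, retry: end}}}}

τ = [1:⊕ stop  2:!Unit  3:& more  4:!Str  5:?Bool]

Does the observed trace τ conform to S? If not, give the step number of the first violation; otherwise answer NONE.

step 1: ⊕ stop  match  cont: !Unit.&{retry: &{ok: ⊕{data: μY.…, more: μY.…}, done: !Str.end, data: !Unit.μY.…}, more: !Str.?Bool.end, ok: !Str.!Int.μY.…}
step 2: !Unit  match  cont: &{retry: &{ok: ⊕{data: μY.…, more: μY.…}, done: !Str.end, data: !Unit.μY.…}, more: !Str.?Bool.end, ok: !Str.!Int.μY.…}
step 3: & more  match  cont: !Str.?Bool.end
step 4: !Str  match  cont: ?Bool.end
step 5: ?Bool  match  cont: end
τ conforms to S (length 5)

NONE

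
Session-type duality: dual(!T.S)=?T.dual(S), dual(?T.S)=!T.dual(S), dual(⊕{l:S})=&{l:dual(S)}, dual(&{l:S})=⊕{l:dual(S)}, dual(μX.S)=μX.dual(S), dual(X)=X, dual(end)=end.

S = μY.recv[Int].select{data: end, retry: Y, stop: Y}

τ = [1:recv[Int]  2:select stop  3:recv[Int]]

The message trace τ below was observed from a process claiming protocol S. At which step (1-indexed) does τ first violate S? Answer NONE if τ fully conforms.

NONE

@1 recv[Int]  ok  now at select{data: end, retry: μY.…, stop: μY.…}
@2 select stop  ok  now at μY.…
@3 recv[Int]  ok  now at select{data: end, retry: μY.…, stop: μY.…}
all 3 steps conform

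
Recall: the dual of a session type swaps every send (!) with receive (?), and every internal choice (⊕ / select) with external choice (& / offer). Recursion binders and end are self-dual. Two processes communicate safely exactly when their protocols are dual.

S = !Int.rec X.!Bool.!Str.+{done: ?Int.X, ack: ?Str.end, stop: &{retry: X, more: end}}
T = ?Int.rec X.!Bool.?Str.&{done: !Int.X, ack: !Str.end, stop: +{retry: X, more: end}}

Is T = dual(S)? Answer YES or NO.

NO

!Int | ?Int  ok
  rec X | rec X  ok (rec unchanged)
    !Bool | !Bool  ✗ same direction on both sides — not dual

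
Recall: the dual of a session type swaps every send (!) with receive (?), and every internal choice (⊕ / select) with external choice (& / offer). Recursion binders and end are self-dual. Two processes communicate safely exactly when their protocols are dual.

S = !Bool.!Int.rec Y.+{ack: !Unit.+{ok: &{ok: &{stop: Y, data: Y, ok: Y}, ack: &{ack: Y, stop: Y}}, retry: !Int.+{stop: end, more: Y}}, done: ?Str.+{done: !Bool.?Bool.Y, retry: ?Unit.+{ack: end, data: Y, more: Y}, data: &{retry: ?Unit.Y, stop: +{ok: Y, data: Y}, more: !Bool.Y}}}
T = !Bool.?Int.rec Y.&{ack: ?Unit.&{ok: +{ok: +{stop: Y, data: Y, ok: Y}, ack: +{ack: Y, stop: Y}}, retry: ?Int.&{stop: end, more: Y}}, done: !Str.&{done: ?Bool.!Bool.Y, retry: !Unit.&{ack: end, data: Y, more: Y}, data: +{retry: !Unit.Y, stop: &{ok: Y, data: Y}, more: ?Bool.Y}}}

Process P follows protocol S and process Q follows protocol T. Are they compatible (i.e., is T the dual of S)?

NO

!Bool ‖ !Bool  ✗ same direction on both sides — not dual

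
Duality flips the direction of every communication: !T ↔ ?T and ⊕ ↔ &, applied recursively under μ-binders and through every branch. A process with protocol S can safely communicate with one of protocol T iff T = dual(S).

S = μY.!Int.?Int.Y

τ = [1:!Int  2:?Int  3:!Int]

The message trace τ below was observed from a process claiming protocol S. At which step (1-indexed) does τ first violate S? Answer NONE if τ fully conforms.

NONE

step 1: !Int  ✓  cont: ?Int.μY.…
step 2: ?Int  ✓  cont: μY.…
step 3: !Int  ✓  cont: ?Int.μY.…
τ conforms to S (length 3)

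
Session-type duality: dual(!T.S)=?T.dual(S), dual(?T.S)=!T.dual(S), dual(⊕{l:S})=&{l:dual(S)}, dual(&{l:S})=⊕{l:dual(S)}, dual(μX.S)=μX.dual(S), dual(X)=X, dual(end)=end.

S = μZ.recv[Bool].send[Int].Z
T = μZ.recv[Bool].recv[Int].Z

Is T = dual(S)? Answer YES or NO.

μZ vs μZ  ✓ (binder kept)
  recv[Bool] vs recv[Bool]  ✗ same direction on both sides — not dual

NO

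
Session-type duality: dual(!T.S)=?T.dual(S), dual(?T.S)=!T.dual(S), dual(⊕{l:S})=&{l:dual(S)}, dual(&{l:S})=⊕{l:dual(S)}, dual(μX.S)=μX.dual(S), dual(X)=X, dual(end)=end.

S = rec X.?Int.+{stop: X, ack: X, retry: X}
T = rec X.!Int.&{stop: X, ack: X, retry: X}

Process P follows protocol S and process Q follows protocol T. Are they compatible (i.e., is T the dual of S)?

rec X vs rec X  ok (rec unchanged)
  ?Int vs !Int  ok
    +{stop,ack,retry} vs &{stop,ack,retry}  ok label sets agree
      [stop]
        X vs X  ok
      [ack]
        X vs X  ok
      [retry]
        X vs X  ok

YES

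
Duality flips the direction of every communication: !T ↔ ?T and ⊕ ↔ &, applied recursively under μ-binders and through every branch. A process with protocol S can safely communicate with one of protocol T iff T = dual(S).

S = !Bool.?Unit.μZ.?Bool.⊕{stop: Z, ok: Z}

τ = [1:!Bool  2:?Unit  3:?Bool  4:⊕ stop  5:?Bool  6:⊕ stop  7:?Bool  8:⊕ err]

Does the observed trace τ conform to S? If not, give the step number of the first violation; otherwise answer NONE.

8

step 1: !Bool  ✓  residual = ?Unit.μZ.…
step 2: ?Unit  ✓  residual = μZ.…
step 3: ?Bool  ✓  residual = ⊕{stop: μZ.…, ok: μZ.…}
step 4: ⊕ stop  ✓  residual = μZ.…
step 5: ?Bool  ✓  residual = ⊕{stop: μZ.…, ok: μZ.…}
step 6: ⊕ stop  ✓  residual = μZ.…
step 7: ?Bool  ✓  residual = ⊕{stop: μZ.…, ok: μZ.…}
step 8: got ⊕ err, protocol expects ⊕ stop or ⊕ ok  ✗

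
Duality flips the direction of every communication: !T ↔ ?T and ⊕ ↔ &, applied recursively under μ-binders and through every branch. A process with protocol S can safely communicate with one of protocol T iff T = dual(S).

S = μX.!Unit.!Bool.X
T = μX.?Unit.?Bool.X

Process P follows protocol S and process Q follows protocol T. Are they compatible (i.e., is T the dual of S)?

μX ‖ μX  ✓ (binder kept)
  !Unit ‖ ?Unit  ✓
    !Bool ‖ ?Bool  ✓
      X ‖ X  ✓

YES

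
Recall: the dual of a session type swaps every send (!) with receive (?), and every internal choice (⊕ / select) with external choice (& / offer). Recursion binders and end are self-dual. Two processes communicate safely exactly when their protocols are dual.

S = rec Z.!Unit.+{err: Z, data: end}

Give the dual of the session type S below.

rec Z.?Unit.&{err: Z, data: end}

rec Z = rec Z  (rec unchanged)
  !Unit = ?Unit
    +{err,data} = &{err,data}  (⊕→&)
      case err:
        Z ↦ Z
      case data:
        end ↦ end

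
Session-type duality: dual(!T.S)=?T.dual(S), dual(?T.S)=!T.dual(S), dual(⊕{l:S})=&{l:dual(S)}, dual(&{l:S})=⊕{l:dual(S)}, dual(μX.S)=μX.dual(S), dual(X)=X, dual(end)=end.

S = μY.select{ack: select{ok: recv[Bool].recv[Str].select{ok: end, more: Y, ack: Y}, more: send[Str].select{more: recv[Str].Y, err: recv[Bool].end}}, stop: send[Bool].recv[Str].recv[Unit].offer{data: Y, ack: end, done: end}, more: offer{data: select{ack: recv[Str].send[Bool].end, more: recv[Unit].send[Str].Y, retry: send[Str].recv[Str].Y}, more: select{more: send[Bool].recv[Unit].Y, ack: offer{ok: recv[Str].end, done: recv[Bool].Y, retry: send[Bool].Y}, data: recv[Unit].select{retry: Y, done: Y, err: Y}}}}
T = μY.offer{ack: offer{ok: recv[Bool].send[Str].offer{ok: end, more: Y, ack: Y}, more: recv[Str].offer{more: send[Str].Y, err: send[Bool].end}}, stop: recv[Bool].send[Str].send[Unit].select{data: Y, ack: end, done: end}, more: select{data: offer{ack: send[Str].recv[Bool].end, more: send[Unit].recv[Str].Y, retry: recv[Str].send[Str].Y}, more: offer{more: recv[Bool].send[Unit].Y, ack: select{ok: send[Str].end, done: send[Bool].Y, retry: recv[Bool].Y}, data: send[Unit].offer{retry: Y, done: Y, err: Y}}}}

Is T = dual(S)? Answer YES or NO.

NO

μY | μY  match (binder kept)
  select{ack,stop,more} | offer{ack,stop,more}  match labels match
    • ack:
      select{ok,more} | offer{ok,more}  match labels match
        • ok:
          recv[Bool] | recv[Bool]  ✗ same direction on both sides — not dual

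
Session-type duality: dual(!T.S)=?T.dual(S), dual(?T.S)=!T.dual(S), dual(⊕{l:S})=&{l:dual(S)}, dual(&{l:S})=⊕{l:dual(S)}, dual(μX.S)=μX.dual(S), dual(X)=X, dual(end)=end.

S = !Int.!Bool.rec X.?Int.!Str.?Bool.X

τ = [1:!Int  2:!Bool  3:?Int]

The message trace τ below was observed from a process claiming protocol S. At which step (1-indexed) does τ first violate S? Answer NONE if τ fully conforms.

NONE

[1] !Int  ok  state: !Bool.rec X.…
[2] !Bool  ok  state: rec X.…
[3] ?Int  ok  state: !Str.?Bool.rec X.…
all 3 steps conform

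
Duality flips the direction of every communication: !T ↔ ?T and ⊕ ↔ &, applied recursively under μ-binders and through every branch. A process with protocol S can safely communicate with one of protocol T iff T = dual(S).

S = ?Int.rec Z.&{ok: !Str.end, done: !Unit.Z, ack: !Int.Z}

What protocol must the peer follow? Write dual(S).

!Int.rec Z.+{ok: ?Str.end, done: ?Unit.Z, ack: ?Int.Z}

?Int = !Int
  rec Z = rec Z  (binder kept)
    &{ok,done,ack} = +{ok,done,ack}  (external→internal)
      • ok:
        !Str = ?Str
          end ↦ end
      • done:
        !Unit = ?Unit
          Z ↦ Z
      • ack:
        !Int = ?Int
          Z ↦ Z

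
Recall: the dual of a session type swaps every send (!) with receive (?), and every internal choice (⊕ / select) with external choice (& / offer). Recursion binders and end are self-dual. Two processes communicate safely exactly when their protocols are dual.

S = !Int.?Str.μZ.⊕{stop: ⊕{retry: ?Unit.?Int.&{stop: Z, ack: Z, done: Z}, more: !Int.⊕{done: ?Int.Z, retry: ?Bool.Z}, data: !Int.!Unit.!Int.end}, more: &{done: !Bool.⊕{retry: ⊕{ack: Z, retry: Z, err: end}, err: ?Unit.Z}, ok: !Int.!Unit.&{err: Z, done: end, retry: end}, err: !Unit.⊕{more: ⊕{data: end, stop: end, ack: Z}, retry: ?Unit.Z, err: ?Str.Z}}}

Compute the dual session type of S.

!Int ↦ ?Int
  ?Str ↦ !Str
    μZ ↦ μZ  (μ self-dual)
      ⊕{stop,more} ↦ &{stop,more}  (⊕→&)
        • stop:
          ⊕{retry,more,data} ↦ &{retry,more,data}  (⊕→&)
            • retry:
              ?Unit ↦ !Unit
                ?Int ↦ !Int
                  &{stop,ack,done} ↦ ⊕{stop,ack,done}  (&→⊕)
                    • stop:
                      Z self-dual
                    • ack:
                      Z self-dual
                    • done:
                      Z self-dual
            • more:
              !Int ↦ ?Int
                ⊕{done,retry} ↦ &{done,retry}  (⊕→&)
                  • done:
                    ?Int ↦ !Int
                      Z self-dual
                  • retry:
                    ?Bool ↦ !Bool
                      Z self-dual
            • data:
              !Int ↦ ?Int
                !Unit ↦ ?Unit
                  !Int ↦ ?Int
                    end self-dual
        • more:
          &{done,ok,err} ↦ ⊕{done,ok,err}  (&→⊕)
            • done:
              !Bool ↦ ?Bool
                ⊕{retry,err} ↦ &{retry,err}  (⊕→&)
                  • retry:
                    ⊕{ack,retry,err} ↦ &{ack,retry,err}  (⊕→&)
                      • ack:
                        Z self-dual
                      • retry:
                        Z self-dual
                      • err:
                        end self-dual
                  • err:
                    ?Unit ↦ !Unit
                      Z self-dual
            • ok:
              !Int ↦ ?Int
                !Unit ↦ ?Unit
                  &{err,done,retry} ↦ ⊕{err,done,retry}  (&→⊕)
                    • err:
                      Z self-dual
                    • done:
                      end self-dual
                    • retry:
                      end self-dual
            • err:
              !Unit ↦ ?Unit
                ⊕{more,retry,err} ↦ &{more,retry,err}  (⊕→&)
                  • more:
                    ⊕{data,stop,ack} ↦ &{data,stop,ack}  (⊕→&)
                      • data:
                        end self-dual
                      • stop:
                        end self-dual
                      • ack:
                        Z self-dual
                  • retry:
                    ?Unit ↦ !Unit
                      Z self-dual
                  • err:
                    ?Str ↦ !Str
                      Z self-dual

?Int.!Str.μZ.&{stop: &{retry: !Unit.!Int.⊕{stop: Z, ack: Z, done: Z}, more: ?Int.&{done: !Int.Z, retry: !Bool.Z}, data: ?Int.?Unit.?Int.end}, more: ⊕{done: ?Bool.&{retry: &{ack: Z, retry: Z, err: end}, err: !Unit.Z}, ok: ?Int.?Unit.⊕{err: Z, done: end, retry: end}, err: ?Unit.&{more: &{data: end, stop: end, ack: Z}, retry: !Unit.Z, err: !Str.Z}}}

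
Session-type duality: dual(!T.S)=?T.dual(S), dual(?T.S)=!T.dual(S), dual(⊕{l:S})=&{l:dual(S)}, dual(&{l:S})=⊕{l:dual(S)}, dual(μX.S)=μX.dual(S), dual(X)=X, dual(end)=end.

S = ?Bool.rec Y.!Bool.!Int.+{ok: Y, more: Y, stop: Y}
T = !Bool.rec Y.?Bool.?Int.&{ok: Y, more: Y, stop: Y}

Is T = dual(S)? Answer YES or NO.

?Bool | !Bool  match
  rec Y | rec Y  match (binder kept)
    !Bool | ?Bool  match
      !Int | ?Int  match
        +{ok,more,stop} | &{ok,more,stop}  match label sets agree
          • ok:
            Y | Y  match
          • more:
            Y | Y  match
          • stop:
            Y | Y  match

YES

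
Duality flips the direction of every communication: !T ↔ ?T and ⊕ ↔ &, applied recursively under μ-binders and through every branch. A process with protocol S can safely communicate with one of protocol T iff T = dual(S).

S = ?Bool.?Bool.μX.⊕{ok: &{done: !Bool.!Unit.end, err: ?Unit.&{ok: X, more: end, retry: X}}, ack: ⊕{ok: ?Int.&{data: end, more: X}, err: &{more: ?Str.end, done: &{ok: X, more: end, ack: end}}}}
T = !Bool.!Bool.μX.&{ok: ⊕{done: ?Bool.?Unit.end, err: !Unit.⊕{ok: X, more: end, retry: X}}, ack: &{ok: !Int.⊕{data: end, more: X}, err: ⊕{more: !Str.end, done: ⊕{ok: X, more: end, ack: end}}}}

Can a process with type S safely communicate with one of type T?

YES

?Bool ‖ !Bool  ✓
  ?Bool ‖ !Bool  ✓
    μX ‖ μX  ✓ (binder kept)
      ⊕{ok,ack} ‖ &{ok,ack}  ✓ labels match
        case ok:
          &{done,err} ‖ ⊕{done,err}  ✓ labels match
            case done:
              !Bool ‖ ?Bool  ✓
                !Unit ‖ ?Unit  ✓
                  end ‖ end  ✓
            case err:
              ?Unit ‖ !Unit  ✓
                &{ok,more,retry} ‖ ⊕{ok,more,retry}  ✓ labels match
                  case ok:
                    X ‖ X  ✓
                  case more:
                    end ‖ end  ✓
                  case retry:
                    X ‖ X  ✓
        case ack:
          ⊕{ok,err} ‖ &{ok,err}  ✓ labels match
            case ok:
              ?Int ‖ !Int  ✓
                &{data,more} ‖ ⊕{data,more}  ✓ labels match
                  case data:
                    end ‖ end  ✓
                  case more:
                    X ‖ X  ✓
            case err:
              &{more,done} ‖ ⊕{more,done}  ✓ labels match
                case more:
                  ?Str ‖ !Str  ✓
                    end ‖ end  ✓
                case done:
                  &{ok,more,ack} ‖ ⊕{ok,more,ack}  ✓ labels match
                    case ok:
                      X ‖ X  ✓
                    case more:
                      end ‖ end  ✓
                    case ack:
                      end ‖ end  ✓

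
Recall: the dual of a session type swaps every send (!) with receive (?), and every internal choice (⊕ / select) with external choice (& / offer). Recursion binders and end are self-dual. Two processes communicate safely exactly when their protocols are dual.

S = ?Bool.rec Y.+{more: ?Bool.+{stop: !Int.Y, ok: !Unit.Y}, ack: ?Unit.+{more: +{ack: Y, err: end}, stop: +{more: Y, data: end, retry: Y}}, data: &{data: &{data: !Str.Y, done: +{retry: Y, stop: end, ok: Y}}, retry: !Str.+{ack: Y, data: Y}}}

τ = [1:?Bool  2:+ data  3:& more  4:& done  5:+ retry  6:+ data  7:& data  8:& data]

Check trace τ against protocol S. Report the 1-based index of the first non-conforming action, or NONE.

3

step 1: ?Bool  ✓  state: rec Y.…
step 2: + data  ✓  state: &{data: &{data: !Str.rec Y.…, done: +{retry: rec Y.…, stop: end, ok: rec Y.…}}, retry: !Str.+{ack: rec Y.…, data: rec Y.…}}
step 3: got & more, protocol expects & data or & retry  ✗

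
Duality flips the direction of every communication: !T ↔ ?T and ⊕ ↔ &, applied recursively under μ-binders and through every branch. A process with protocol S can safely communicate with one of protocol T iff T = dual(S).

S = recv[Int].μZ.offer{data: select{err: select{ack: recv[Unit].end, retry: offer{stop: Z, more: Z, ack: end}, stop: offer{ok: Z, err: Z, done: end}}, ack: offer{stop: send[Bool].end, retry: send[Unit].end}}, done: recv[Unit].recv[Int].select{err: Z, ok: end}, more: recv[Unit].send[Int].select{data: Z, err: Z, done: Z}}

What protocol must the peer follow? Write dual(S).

recv[Int] → send[Int]
  μZ → μZ  (binder kept)
    offer{data,done,more} → select{data,done,more}  (&→⊕)
      • data:
        select{err,ack} → offer{err,ack}  (internal→external)
          • err:
            select{ack,retry,stop} → offer{ack,retry,stop}  (internal→external)
              • ack:
                recv[Unit] → send[Unit]
                  end self-dual
              • retry:
                offer{stop,more,ack} → select{stop,more,ack}  (&→⊕)
                  • stop:
                    Z self-dual
                  • more:
                    Z self-dual
                  • ack:
                    end self-dual
              • stop:
                offer{ok,err,done} → select{ok,err,done}  (&→⊕)
                  • ok:
                    Z self-dual
                  • err:
                    Z self-dual
                  • done:
                    end self-dual
          • ack:
            offer{stop,retry} → select{stop,retry}  (&→⊕)
              • stop:
                send[Bool] → recv[Bool]
                  end self-dual
              • retry:
                send[Unit] → recv[Unit]
                  end self-dual
      • done:
        recv[Unit] → send[Unit]
          recv[Int] → send[Int]
            select{err,ok} → offer{err,ok}  (internal→external)
              • err:
                Z self-dual
              • ok:
                end self-dual
      • more:
        recv[Unit] → send[Unit]
          send[Int] → recv[Int]
            select{data,err,done} → offer{data,err,done}  (internal→external)
              • data:
                Z self-dual
              • err:
                Z self-dual
              • done:
                Z self-dual

send[Int].μZ.select{data: offer{err: offer{ack: send[Unit].end, retry: select{stop: Z, more: Z, ack: end}, stop: select{ok: Z, err: Z, done: end}}, ack: select{stop: recv[Bool].end, retry: recv[Unit].end}}, done: send[Unit].send[Int].offer{err: Z, ok: end}, more: send[Unit].recv[Int].offer{data: Z, err: Z, done: Z}}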